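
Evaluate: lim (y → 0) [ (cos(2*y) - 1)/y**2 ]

-2

Direct substitution gives 0/0.
Apply L'Hôpital: lim (-2*sin(2*y))/(2*y), still 0/0.
After 2 applications of L'Hôpital's rule the quotient is (-4*cos(2*y))/(2); substituting y = 0 gives -2.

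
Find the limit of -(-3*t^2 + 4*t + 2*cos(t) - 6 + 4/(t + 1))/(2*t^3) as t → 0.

2

Substitution gives 0/0; apply L'Hôpital's rule 3 times.
After differentiating numerator and denominator 3 times the quotient is (2*sin(t) - 24/(t + 1)^4)/(-12); at t = 0 this is 2.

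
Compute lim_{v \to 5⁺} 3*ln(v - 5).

-∞

As v → 5⁺, v - 5 → 0⁺ and ln(v - 5) → −∞.
Multiplying by 3 gives -∞.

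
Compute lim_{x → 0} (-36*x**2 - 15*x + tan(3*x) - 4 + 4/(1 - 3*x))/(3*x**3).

Substitution gives 0/0; apply L'Hôpital's rule 3 times.
After differentiating numerator and denominator 3 times the quotient is (162*tan(3*x)^2/cos(3*x)^2 + 54/cos(3*x)^2 + 648/(3*x - 1)^4)/(18); at x = 0 this is 39.

39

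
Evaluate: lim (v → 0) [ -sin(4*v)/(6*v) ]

Substitution gives 0/0.
Write it as (4/(-6))·sin(4v)/(4v); since sin(u)/u → 1, the limit is -2/3.

-2/3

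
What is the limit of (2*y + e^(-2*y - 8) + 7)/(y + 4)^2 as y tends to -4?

2

Direct substitution gives 0/0.
Apply L'Hôpital: lim (2 - 2*e^(-2*y - 8))/(2*y + 8), still 0/0.
After 2 applications of L'Hôpital's rule the quotient is (4*e^(-2*y - 8))/(2); substituting y = -4 gives 2.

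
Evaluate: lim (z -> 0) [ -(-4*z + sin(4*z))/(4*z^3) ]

8/3

Direct substitution gives 0/0.
Apply L'Hôpital: lim (4*cos(4*z) - 4)/(-12*z^2), still 0/0.
Apply L'Hôpital: lim (-16*sin(4*z))/(-24*z), still 0/0.
After 3 applications of L'Hôpital's rule the quotient is (-64*cos(4*z))/(-24); substituting z = 0 gives 8/3.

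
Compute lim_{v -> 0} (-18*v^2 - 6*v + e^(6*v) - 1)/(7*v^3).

Direct substitution gives 0/0.
Apply L'Hôpital: lim (-36*v + 6*e^(6*v) - 6)/(21*v^2), still 0/0.
Apply L'Hôpital: lim (36*e^(6*v) - 36)/(42*v), still 0/0.
After 3 applications of L'Hôpital's rule the quotient is (216*e^(6*v))/(42); substituting v = 0 gives 36/7.

36/7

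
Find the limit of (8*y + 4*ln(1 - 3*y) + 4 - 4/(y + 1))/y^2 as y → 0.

Substitution gives 0/0 (the numerator vanishes to order 2).
Expand each term to order y^2: the coefficient of y^2 in 4·ln(1 - 3y) is -18 and in -4·1/(1 + y) is -4.
Lower-order terms cancel with the polynomial part, so the numerator is (-22)·y^2 + o(y^2), and the limit is (-22)/(1) = -22.

-22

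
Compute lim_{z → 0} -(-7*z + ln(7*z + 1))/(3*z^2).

49/6

Direct substitution gives 0/0.
Apply L'Hôpital: lim (-7 + 7/(7*z + 1))/(-6*z), still 0/0.
After 2 applications of L'Hôpital's rule the quotient is (-49/(7*z + 1)^2)/(-6); substituting z = 0 gives 49/6.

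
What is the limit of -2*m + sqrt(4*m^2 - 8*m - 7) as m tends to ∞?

-2

An ∞ − ∞ form. Rationalising with the conjugate, the difference becomes (-8m - 7) / (√(4*m^2 - 8*m - 7) + 2m).
For large m the denominator behaves like 2·2m, so the quotient tends to -8/4 = -2.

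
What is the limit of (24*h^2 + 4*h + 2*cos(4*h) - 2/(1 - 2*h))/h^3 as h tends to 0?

Substitution gives 0/0; apply L'Hôpital's rule 3 times.
After differentiating numerator and denominator 3 times the quotient is (128*sin(4*h) - 96/(2*h - 1)^4)/(6); at h = 0 this is -16.

-16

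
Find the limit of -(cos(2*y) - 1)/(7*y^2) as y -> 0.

Direct substitution gives 0/0.
Apply L'Hôpital: lim (-2*sin(2*y))/(-14*y), still 0/0.
After 2 applications of L'Hôpital's rule the quotient is (-4*cos(2*y))/(-14); substituting y = 0 gives 2/7.

2/7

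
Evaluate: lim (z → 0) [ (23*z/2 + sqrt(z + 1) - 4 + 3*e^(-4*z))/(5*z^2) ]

Substitution gives 0/0 (the numerator vanishes to order 2).
Expand each term to order z^2: the coefficient of z^2 in 3·e^(-4z) is 24 and in √(1 + z) is -1/8.
Lower-order terms cancel with the polynomial part, so the numerator is (191/8)·z^2 + o(z^2), and the limit is (191/8)/(5) = 191/40.

191/40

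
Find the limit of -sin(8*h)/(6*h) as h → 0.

-4/3

Substitution gives 0/0.
Write it as (8/(-6))·sin(8h)/(8h); since sin(u)/u → 1, the limit is -4/3.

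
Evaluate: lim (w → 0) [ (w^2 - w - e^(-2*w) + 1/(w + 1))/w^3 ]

Substitution gives 0/0; apply L'Hôpital's rule 3 times.
After differentiating numerator and denominator 3 times the quotient is (8*e^(-2*w) - 6/(w + 1)^4)/(6); at w = 0 this is 1/3.

1/3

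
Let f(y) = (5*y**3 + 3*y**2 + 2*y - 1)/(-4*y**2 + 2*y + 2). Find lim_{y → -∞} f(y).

The numerator has higher degree (3 > 2); the quotient behaves like (5/(-4))·y^1 for large |y|.
As y → −∞ this diverges to ∞.

∞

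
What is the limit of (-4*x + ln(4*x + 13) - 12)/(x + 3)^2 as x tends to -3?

Direct substitution gives 0/0.
Apply L'Hôpital: lim (-4 + 4/(4*x + 13))/(2*x + 6), still 0/0.
After 2 applications of L'Hôpital's rule the quotient is (-16/(4*x + 13)^2)/(2); substituting x = -3 gives -8.

-8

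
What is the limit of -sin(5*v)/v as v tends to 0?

Substitution gives 0/0.
Write it as (5/(-1))·sin(5v)/(5v); since sin(u)/u → 1, the limit is -5.

-5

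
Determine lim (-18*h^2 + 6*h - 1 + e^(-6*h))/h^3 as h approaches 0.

-36

Direct substitution gives 0/0.
Apply L'Hôpital: lim (-36*h + 6 - 6*e^(-6*h))/(3*h^2), still 0/0.
Apply L'Hôpital: lim (-36 + 36*e^(-6*h))/(6*h), still 0/0.
After 3 applications of L'Hôpital's rule the quotient is (-216*e^(-6*h))/(6); substituting h = 0 gives -36.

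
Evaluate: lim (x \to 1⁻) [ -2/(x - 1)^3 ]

∞

As x → 1⁻, (x - 1) → 0⁻, so (x - 1)^3 → 0⁻ and -2/(x - 1)^3 → ∞.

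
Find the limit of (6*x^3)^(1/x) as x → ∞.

1

Base → ∞ and exponent → 0: an ∞^0 form.
Take logs: (1/x)·ln(6·x^3) = (ln 6 + 3·ln x)/x → 0.
So the limit is e^0 = 1.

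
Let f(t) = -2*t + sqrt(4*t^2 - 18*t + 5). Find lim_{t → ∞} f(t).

This has the form ∞ − ∞. Multiply and divide by the conjugate √(4*t^2 - 18*t + 5) + 2t.
That gives (-18t + 5) / (√(4*t^2 - 18*t + 5) + 2t).
Divide numerator and denominator by t: the limit is -18/(2·2) = -9/2.

-9/2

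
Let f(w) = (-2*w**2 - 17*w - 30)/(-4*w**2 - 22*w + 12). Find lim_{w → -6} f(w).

At w = -6 both the top and bottom vanish — a removable singularity. Factoring out (w + 6) from each leaves (-2*w - 5)/(2 - 4*w), which at w = -6 equals 7/26.

7/26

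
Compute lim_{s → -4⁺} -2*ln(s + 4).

As s → -4⁺, s + 4 → 0⁺ and ln(s + 4) → −∞.
Multiplying by -2 gives ∞.

∞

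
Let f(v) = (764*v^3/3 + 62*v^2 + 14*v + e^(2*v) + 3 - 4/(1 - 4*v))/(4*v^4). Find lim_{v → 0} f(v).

-1535/6

Substitution gives 0/0; apply L'Hôpital's rule 4 times.
After differentiating numerator and denominator 4 times the quotient is (16*e^(2*v) + 24576/(4*v - 1)^5)/(96); at v = 0 this is -1535/6.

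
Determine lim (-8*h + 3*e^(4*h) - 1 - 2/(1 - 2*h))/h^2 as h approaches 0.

16

Substitution gives 0/0 (the numerator vanishes to order 2).
Expand each term to order h^2: the coefficient of h^2 in 3·e^(4h) is 24 and in -2·1/(1 - 2h) is -8.
Lower-order terms cancel with the polynomial part, so the numerator is (16)·h^2 + o(h^2), and the limit is (16)/(1) = 16.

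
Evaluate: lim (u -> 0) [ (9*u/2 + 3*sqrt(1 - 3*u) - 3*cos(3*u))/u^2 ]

81/8

Substitution gives 0/0 (the numerator vanishes to order 2).
Expand each term to order u^2: the coefficient of u^2 in -3·cos(3u) is 27/2 and in 3·√(1 - 3u) is -27/8.
Lower-order terms cancel with the polynomial part, so the numerator is (81/8)·u^2 + o(u^2), and the limit is (81/8)/(1) = 81/8.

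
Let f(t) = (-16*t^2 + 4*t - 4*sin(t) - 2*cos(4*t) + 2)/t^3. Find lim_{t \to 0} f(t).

2/3

Substitution gives 0/0 (the numerator vanishes to order 3).
Expand each term to order t^3: the coefficient of t^3 in -4·sin(t) is 2/3 and in -2·cos(4t) is 0.
Lower-order terms cancel with the polynomial part, so the numerator is (2/3)·t^3 + o(t^3), and the limit is (2/3)/(1) = 2/3.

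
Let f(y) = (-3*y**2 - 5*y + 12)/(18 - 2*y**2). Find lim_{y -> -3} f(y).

Direct substitution gives 0/0, so factor. Both numerator and denominator have (y + 3) as a factor.
After cancelling, the expression reduces to (4 - 3*y)/(6 - 2*y).
Substituting y = -3 gives 13/12.

13/12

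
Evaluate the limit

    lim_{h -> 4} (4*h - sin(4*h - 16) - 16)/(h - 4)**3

32/3

Direct substitution gives 0/0.
Apply L'Hôpital: lim (4 - 4*cos(4*h - 16))/(3*(h - 4)^2), still 0/0.
Apply L'Hôpital: lim (16*sin(4*h - 16))/(6*h - 24), still 0/0.
After 3 applications of L'Hôpital's rule the quotient is (64*cos(4*h - 16))/(6); substituting h = 4 gives 32/3.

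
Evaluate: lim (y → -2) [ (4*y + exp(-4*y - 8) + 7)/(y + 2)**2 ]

8

Direct substitution gives 0/0.
Apply L'Hôpital: lim (4 - 4*e^(-4*y - 8))/(2*y + 4), still 0/0.
After 2 applications of L'Hôpital's rule the quotient is (16*e^(-4*y - 8))/(2); substituting y = -2 gives 8.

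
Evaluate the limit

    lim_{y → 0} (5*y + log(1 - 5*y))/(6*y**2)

Direct substitution gives 0/0.
Apply L'Hôpital: lim (5 - 5/(1 - 5*y))/(12*y), still 0/0.
After 2 applications of L'Hôpital's rule the quotient is (-25/(1 - 5*y)^2)/(12); substituting y = 0 gives -25/12.

-25/12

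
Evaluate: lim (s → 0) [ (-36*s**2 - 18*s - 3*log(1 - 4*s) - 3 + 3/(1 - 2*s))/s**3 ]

Substitution gives 0/0; apply L'Hôpital's rule 3 times.
After differentiating numerator and denominator 3 times the quotient is (-384/(4*s - 1)^3 + 144/(2*s - 1)^4)/(6); at s = 0 this is 88.

88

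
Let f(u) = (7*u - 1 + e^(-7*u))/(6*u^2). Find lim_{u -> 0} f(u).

Direct substitution gives 0/0.
Apply L'Hôpital: lim (7 - 7*e^(-7*u))/(12*u), still 0/0.
After 2 applications of L'Hôpital's rule the quotient is (49*e^(-7*u))/(12); substituting u = 0 gives 49/12.

49/12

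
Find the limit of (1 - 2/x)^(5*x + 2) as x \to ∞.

e^(-10)

The base → 1 and the exponent → ∞: a 1^∞ form.
Take logarithms: (5x + 2)·ln(1 - 2/x). Since ln(1+u) ~ u for small u, this behaves like (5x)·(-2/x) → -10.
So the limit is e^(-10).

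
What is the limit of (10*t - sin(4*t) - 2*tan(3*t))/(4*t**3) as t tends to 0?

-11/6

Substitution gives 0/0; apply L'Hôpital's rule 3 times.
After differentiating numerator and denominator 3 times the quotient is (64*cos(4*t) - 324*tan(3*t)^4 - 432*tan(3*t)^2 - 108)/(24); at t = 0 this is -11/6.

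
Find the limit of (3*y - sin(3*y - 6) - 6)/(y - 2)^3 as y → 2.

9/2

Direct substitution gives 0/0.
Apply L'Hôpital: lim (3 - 3*cos(3*y - 6))/(3*(y - 2)^2), still 0/0.
Apply L'Hôpital: lim (9*sin(3*y - 6))/(6*y - 12), still 0/0.
After 3 applications of L'Hôpital's rule the quotient is (27*cos(3*y - 6))/(6); substituting y = 2 gives 9/2.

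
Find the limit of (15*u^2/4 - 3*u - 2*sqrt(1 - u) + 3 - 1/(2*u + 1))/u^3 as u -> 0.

Substitution gives 0/0 (the numerator vanishes to order 3).
Expand each term to order u^3: the coefficient of u^3 in -2·√(1 - u) is 1/8 and in −1/(1 + 2u) is 8.
Lower-order terms cancel with the polynomial part, so the numerator is (65/8)·u^3 + o(u^3), and the limit is (65/8)/(1) = 65/8.

65/8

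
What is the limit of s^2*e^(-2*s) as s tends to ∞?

0

Write as s^2/e^{2s}, an ∞/∞ form.
Exponential growth dominates any polynomial, so repeated L'Hôpital (or the standard result) gives 0.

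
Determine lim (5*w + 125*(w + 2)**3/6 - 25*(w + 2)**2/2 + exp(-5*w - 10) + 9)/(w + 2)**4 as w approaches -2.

Direct substitution gives 0/0.
Apply L'Hôpital: lim (-25*w + 125*(w + 2)^2/2 - 5*e^(-5*w - 10) - 45)/(4*(w + 2)^3), still 0/0.
Apply L'Hôpital: lim (125*w + 25*e^(-5*w - 10) + 225)/(12*(w + 2)^2), still 0/0.
Apply L'Hôpital: lim (125 - 125*e^(-5*w - 10))/(24*w + 48), still 0/0.
After 4 applications of L'Hôpital's rule the quotient is (625*e^(-5*w - 10))/(24); substituting w = -2 gives 625/24.

625/24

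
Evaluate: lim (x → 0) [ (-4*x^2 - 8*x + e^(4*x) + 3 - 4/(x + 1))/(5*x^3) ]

44/15

Substitution gives 0/0; apply L'Hôpital's rule 3 times.
After differentiating numerator and denominator 3 times the quotient is (64*e^(4*x) + 24/(x + 1)^4)/(30); at x = 0 this is 44/15.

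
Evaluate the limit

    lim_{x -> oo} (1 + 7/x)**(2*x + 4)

e^(14)

Write it as [(1 + 7/x)^x]^(2) · (1 + 7/x)^(4). The bracketed term tends to e^(7) and the second factor to 1, so the limit is e^(14).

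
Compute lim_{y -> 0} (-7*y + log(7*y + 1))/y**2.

Direct substitution gives 0/0.
Apply L'Hôpital: lim (-7 + 7/(7*y + 1))/(2*y), still 0/0.
After 2 applications of L'Hôpital's rule the quotient is (-49/(7*y + 1)^2)/(2); substituting y = 0 gives -49/2.

-49/2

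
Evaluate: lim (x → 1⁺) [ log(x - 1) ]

As x → 1⁺, x - 1 → 0⁺ and ln(x - 1) → −∞.
Multiplying by 1 gives -∞.

-∞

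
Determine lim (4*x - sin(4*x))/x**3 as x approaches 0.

Direct substitution gives 0/0.
Apply L'Hôpital: lim (4 - 4*cos(4*x))/(3*x^2), still 0/0.
Apply L'Hôpital: lim (16*sin(4*x))/(6*x), still 0/0.
After 3 applications of L'Hôpital's rule the quotient is (64*cos(4*x))/(6); substituting x = 0 gives 32/3.

32/3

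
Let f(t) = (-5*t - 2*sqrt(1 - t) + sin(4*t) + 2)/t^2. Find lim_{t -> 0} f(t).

1/4

Substitution gives 0/0; apply L'Hôpital's rule 2 times.
After differentiating numerator and denominator 2 times the quotient is (-16*sin(4*t) + 1/(2*(1 - t)^(3/2)))/(2); at t = 0 this is 1/4.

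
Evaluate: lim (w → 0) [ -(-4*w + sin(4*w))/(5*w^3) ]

Direct substitution gives 0/0.
Apply L'Hôpital: lim (4*cos(4*w) - 4)/(-15*w^2), still 0/0.
Apply L'Hôpital: lim (-16*sin(4*w))/(-30*w), still 0/0.
After 3 applications of L'Hôpital's rule the quotient is (-64*cos(4*w))/(-30); substituting w = 0 gives 32/15.

32/15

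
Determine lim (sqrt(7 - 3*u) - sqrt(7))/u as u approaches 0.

A 0/0 form; rationalise with √(7 - 3u) + √7. This collapses the numerator to -3u, leaving -3/(√(7 - 3u) + √7) → -3/(2√7) = -3*√(7)/14.

-3*√(7)/14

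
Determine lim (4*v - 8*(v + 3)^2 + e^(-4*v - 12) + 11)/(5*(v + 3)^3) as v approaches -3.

Direct substitution gives 0/0.
Apply L'Hôpital: lim (-16*v - 4*e^(-4*v - 12) - 44)/(15*(v + 3)^2), still 0/0.
Apply L'Hôpital: lim (16*e^(-4*v - 12) - 16)/(30*v + 90), still 0/0.
After 3 applications of L'Hôpital's rule the quotient is (-64*e^(-4*v - 12))/(30); substituting v = -3 gives -32/15.

-32/15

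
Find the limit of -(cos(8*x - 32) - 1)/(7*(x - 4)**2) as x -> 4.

32/7

Direct substitution gives 0/0.
Apply L'Hôpital: lim (-8*sin(8*x - 32))/(56 - 14*x), still 0/0.
After 2 applications of L'Hôpital's rule the quotient is (-64*cos(8*x - 32))/(-14); substituting x = 4 gives 32/7.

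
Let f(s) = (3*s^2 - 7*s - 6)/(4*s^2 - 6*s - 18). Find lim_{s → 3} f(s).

11/18

At s = 3 both the top and bottom vanish — a removable singularity. Factoring out (s - 3) from each leaves (3*s + 2)/(4*s + 6), which at s = 3 equals 11/18.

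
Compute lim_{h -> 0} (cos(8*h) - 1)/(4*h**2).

-8

Direct substitution gives 0/0.
Apply L'Hôpital: lim (-8*sin(8*h))/(8*h), still 0/0.
After 2 applications of L'Hôpital's rule the quotient is (-64*cos(8*h))/(8); substituting h = 0 gives -8.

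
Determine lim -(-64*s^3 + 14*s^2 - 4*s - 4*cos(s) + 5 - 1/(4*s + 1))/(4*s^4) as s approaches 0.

1537/24

Substitution gives 0/0; apply L'Hôpital's rule 4 times.
After differentiating numerator and denominator 4 times the quotient is (-4*cos(s) - 6144/(4*s + 1)^5)/(-96); at s = 0 this is 1537/24.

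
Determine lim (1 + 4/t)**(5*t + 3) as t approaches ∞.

The base → 1 and the exponent → ∞: a 1^∞ form.
Take logarithms: (5t + 3)·ln(1 + 4/t). Since ln(1+u) ~ u for small u, this behaves like (5t)·(4/t) → 20.
So the limit is e^(20).

e^(20)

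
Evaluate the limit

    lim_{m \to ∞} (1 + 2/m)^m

Write it as [(1 + 2/m)^m]^(1) · (1 + 2/m)^(0). The bracketed term tends to e^(2) and the second factor to 1, so the limit is e^(2).

e^(2)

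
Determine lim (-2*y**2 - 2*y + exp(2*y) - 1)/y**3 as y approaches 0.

4/3

Direct substitution gives 0/0.
Apply L'Hôpital: lim (-4*y + 2*e^(2*y) - 2)/(3*y^2), still 0/0.
Apply L'Hôpital: lim (4*e^(2*y) - 4)/(6*y), still 0/0.
After 3 applications of L'Hôpital's rule the quotient is (8*e^(2*y))/(6); substituting y = 0 gives 4/3.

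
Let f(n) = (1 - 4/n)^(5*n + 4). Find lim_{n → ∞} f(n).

Write it as [(1 - 4/n)^n]^(5) · (1 - 4/n)^(4). The bracketed term tends to e^(-4) and the second factor to 1, so the limit is e^(-20).

e^(-20)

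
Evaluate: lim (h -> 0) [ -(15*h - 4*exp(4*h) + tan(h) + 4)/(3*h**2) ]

32/3

Substitution gives 0/0 (the numerator vanishes to order 2).
Expand each term to order h^2: the coefficient of h^2 in -4·e^(4h) is -32 and in tan(h) is 0.
Lower-order terms cancel with the polynomial part, so the numerator is (-32)·h^2 + o(h^2), and the limit is (-32)/(-3) = 32/3.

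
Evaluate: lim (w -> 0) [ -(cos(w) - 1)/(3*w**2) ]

1/6

Direct substitution gives 0/0.
Apply L'Hôpital: lim (-sin(w))/(-6*w), still 0/0.
After 2 applications of L'Hôpital's rule the quotient is (-cos(w))/(-6); substituting w = 0 gives 1/6.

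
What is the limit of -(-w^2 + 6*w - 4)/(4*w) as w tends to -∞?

-∞

The numerator has higher degree (2 > 1); the quotient behaves like (-1/(-4))·w^1 for large |w|.
As w → −∞ this diverges to -∞.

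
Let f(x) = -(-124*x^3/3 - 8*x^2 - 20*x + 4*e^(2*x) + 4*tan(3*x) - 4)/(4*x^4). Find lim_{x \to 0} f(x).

-2/3

Substitution gives 0/0 (the numerator vanishes to order 4).
Expand each term to order x^4: the coefficient of x^4 in 4·tan(3x) is 0 and in 4·e^(2x) is 8/3.
Lower-order terms cancel with the polynomial part, so the numerator is (8/3)·x^4 + o(x^4), and the limit is (8/3)/(-4) = -2/3.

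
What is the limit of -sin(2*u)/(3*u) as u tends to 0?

-2/3

Substitution gives 0/0.
Write it as (2/(-3))·sin(2u)/(2u); since sin(θ)/θ → 1, the limit is -2/3.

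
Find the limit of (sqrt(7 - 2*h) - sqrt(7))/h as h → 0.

A 0/0 form; rationalise with √(7 - 2h) + √7. This collapses the numerator to -2h, leaving -2/(√(7 - 2h) + √7) → -2/(2√7) = -√(7)/7.

-√(7)/7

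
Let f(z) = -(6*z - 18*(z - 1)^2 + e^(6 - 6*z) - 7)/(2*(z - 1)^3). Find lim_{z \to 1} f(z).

18

Direct substitution gives 0/0.
Apply L'Hôpital: lim (-36*z - 6*e^(6 - 6*z) + 42)/(-6*(z - 1)^2), still 0/0.
Apply L'Hôpital: lim (36*e^(6 - 6*z) - 36)/(12 - 12*z), still 0/0.
After 3 applications of L'Hôpital's rule the quotient is (-216*e^(6 - 6*z))/(-12); substituting z = 1 gives 18.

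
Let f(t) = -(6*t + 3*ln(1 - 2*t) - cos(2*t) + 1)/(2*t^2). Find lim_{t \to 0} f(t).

Substitution gives 0/0 (the numerator vanishes to order 2).
Expand each term to order t^2: the coefficient of t^2 in 3·ln(1 - 2t) is -6 and in −cos(2t) is 2.
Lower-order terms cancel with the polynomial part, so the numerator is (-4)·t^2 + o(t^2), and the limit is (-4)/(-2) = 2.

2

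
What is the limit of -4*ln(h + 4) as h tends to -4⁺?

As h → -4⁺, h + 4 → 0⁺ and ln(h + 4) → −∞.
Multiplying by -4 gives ∞.

∞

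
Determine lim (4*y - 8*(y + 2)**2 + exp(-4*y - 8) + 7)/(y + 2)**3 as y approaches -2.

-32/3

Direct substitution gives 0/0.
Apply L'Hôpital: lim (-16*y - 4*e^(-4*y - 8) - 28)/(3*(y + 2)^2), still 0/0.
Apply L'Hôpital: lim (16*e^(-4*y - 8) - 16)/(6*y + 12), still 0/0.
After 3 applications of L'Hôpital's rule the quotient is (-64*e^(-4*y - 8))/(6); substituting y = -2 gives -32/3.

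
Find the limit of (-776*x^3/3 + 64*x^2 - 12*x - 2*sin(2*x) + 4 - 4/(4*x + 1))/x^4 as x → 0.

Substitution gives 0/0; apply L'Hôpital's rule 4 times.
After differentiating numerator and denominator 4 times the quotient is (-32*sin(2*x) - 24576/(4*x + 1)^5)/(24); at x = 0 this is -1024.

-1024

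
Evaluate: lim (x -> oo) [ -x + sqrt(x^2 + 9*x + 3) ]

An ∞ − ∞ form. Rationalising with the conjugate, the difference becomes (9x + 3) / (√(x^2 + 9*x + 3) + x).
For large x the denominator behaves like 2·x, so the quotient tends to 9/2 = 9/2.

9/2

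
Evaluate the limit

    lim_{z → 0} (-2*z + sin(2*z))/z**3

Direct substitution gives 0/0.
Apply L'Hôpital: lim (2*cos(2*z) - 2)/(3*z^2), still 0/0.
Apply L'Hôpital: lim (-4*sin(2*z))/(6*z), still 0/0.
After 3 applications of L'Hôpital's rule the quotient is (-8*cos(2*z))/(6); substituting z = 0 gives -4/3.

-4/3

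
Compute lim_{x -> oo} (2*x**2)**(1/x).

Base → ∞ and exponent → 0: an ∞^0 form.
Take logs: (1/x)·ln(2·x^2) = (ln 2 + 2·ln x)/x → 0.
So the limit is e^0 = 1.

1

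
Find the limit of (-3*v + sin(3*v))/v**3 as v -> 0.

-9/2

Direct substitution gives 0/0.
Apply L'Hôpital: lim (3*cos(3*v) - 3)/(3*v^2), still 0/0.
Apply L'Hôpital: lim (-9*sin(3*v))/(6*v), still 0/0.
After 3 applications of L'Hôpital's rule the quotient is (-27*cos(3*v))/(6); substituting v = 0 gives -9/2.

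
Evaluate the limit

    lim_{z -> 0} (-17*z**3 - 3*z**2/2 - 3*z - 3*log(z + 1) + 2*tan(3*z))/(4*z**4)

Substitution gives 0/0; apply L'Hôpital's rule 4 times.
After differentiating numerator and denominator 4 times the quotient is (18*(72*(z + 1)^4*(3*tan(3*z)^2 + 2)*tan(3*z)/cos(3*z)^2 + 1)/(z + 1)^4)/(96); at z = 0 this is 3/16.

3/16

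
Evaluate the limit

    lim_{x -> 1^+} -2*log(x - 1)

∞

As x → 1⁺, x - 1 → 0⁺ and ln(x - 1) → −∞.
Multiplying by -2 gives ∞.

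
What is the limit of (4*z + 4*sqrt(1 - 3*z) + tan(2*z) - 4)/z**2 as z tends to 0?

-9/2

Substitution gives 0/0; apply L'Hôpital's rule 2 times.
After differentiating numerator and denominator 2 times the quotient is (8*tan(2*z)/cos(2*z)^2 - 9/(1 - 3*z)^(3/2))/(2); at z = 0 this is -9/2.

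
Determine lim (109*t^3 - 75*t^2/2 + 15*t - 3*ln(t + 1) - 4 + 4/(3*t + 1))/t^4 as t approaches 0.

Substitution gives 0/0 (the numerator vanishes to order 4).
Expand each term to order t^4: the coefficient of t^4 in -3·ln(1 + t) is 3/4 and in 4·1/(1 + 3t) is 324.
Lower-order terms cancel with the polynomial part, so the numerator is (1299/4)·t^4 + o(t^4), and the limit is (1299/4)/(1) = 1299/4.

1299/4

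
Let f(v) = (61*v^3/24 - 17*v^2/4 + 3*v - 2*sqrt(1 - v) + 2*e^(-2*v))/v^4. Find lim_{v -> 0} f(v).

271/192

Substitution gives 0/0; apply L'Hôpital's rule 4 times.
After differentiating numerator and denominator 4 times the quotient is (32*e^(-2*v) + 15/(8*(1 - v)^(7/2)))/(24); at v = 0 this is 271/192.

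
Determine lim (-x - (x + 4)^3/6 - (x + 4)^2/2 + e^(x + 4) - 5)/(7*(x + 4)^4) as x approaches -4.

1/168

Direct substitution gives 0/0.
Apply L'Hôpital: lim (-x - (x + 4)^2/2 + e^(x + 4) - 5)/(28*(x + 4)^3), still 0/0.
Apply L'Hôpital: lim (-x + e^(x + 4) - 5)/(84*(x + 4)^2), still 0/0.
Apply L'Hôpital: lim (e^(x + 4) - 1)/(168*x + 672), still 0/0.
After 4 applications of L'Hôpital's rule the quotient is (e^(x + 4))/(168); substituting x = -4 gives 1/168.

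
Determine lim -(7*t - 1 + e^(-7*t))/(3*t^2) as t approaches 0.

-49/6

Direct substitution gives 0/0.
Apply L'Hôpital: lim (7 - 7*e^(-7*t))/(-6*t), still 0/0.
After 2 applications of L'Hôpital's rule the quotient is (49*e^(-7*t))/(-6); substituting t = 0 gives -49/6.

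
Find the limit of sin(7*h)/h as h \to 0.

Substitution gives 0/0.
Write it as (7)·sin(7h)/(7h); since sin(u)/u → 1, the limit is 7.

7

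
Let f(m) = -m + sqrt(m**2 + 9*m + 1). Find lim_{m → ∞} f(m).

An ∞ − ∞ form. Rationalising with the conjugate, the difference becomes (9m + 1) / (√(m^2 + 9*m + 1) + m).
For large m the denominator behaves like 2·m, so the quotient tends to 9/2 = 9/2.

9/2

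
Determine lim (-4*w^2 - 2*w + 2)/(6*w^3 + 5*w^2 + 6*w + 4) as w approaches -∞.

The denominator has degree 3 and the numerator degree 2. Dividing numerator and denominator by w^3 sends every term to 0 except the leading denominator term, so the limit is 0.

0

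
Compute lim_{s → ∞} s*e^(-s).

Write as s^1/e^{1s}, an ∞/∞ form.
Exponential growth dominates any polynomial, so repeated L'Hôpital (or the standard result) gives 0.

0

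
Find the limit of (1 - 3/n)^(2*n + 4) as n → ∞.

The base → 1 and the exponent → ∞: a 1^∞ form.
Take logarithms: (2n + 4)·ln(1 - 3/n). Since ln(1+u) ~ u for small u, this behaves like (2n)·(-3/n) → -6.
So the limit is e^(-6).

e^(-6)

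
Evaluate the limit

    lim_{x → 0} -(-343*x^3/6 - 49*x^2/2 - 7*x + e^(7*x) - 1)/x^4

Direct substitution gives 0/0.
Apply L'Hôpital: lim (-343*x^2/2 - 49*x + 7*e^(7*x) - 7)/(-4*x^3), still 0/0.
Apply L'Hôpital: lim (-343*x + 49*e^(7*x) - 49)/(-12*x^2), still 0/0.
Apply L'Hôpital: lim (343*e^(7*x) - 343)/(-24*x), still 0/0.
After 4 applications of L'Hôpital's rule the quotient is (2401*e^(7*x))/(-24); substituting x = 0 gives -2401/24.

-2401/24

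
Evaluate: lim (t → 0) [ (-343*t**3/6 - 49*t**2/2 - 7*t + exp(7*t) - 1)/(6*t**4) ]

Direct substitution gives 0/0.
Apply L'Hôpital: lim (-343*t^2/2 - 49*t + 7*e^(7*t) - 7)/(24*t^3), still 0/0.
Apply L'Hôpital: lim (-343*t + 49*e^(7*t) - 49)/(72*t^2), still 0/0.
Apply L'Hôpital: lim (343*e^(7*t) - 343)/(144*t), still 0/0.
After 4 applications of L'Hôpital's rule the quotient is (2401*e^(7*t))/(144); substituting t = 0 gives 2401/144.

2401/144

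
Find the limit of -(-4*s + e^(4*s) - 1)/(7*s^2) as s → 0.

-8/7

Direct substitution gives 0/0.
Apply L'Hôpital: lim (4*e^(4*s) - 4)/(-14*s), still 0/0.
After 2 applications of L'Hôpital's rule the quotient is (16*e^(4*s))/(-14); substituting s = 0 gives -8/7.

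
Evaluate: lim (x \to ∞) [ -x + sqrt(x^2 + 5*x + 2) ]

An ∞ − ∞ form. Rationalising with the conjugate, the difference becomes (5x + 2) / (√(x^2 + 5*x + 2) + x).
For large x the denominator behaves like 2·x, so the quotient tends to 5/2 = 5/2.

5/2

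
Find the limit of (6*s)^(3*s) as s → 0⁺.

1

Base → 0⁺ and exponent → 0⁺: a 0^0 form.
Take logs: 3s·ln(6s). This is 0·(−∞); rewriting as ln(6s)/(1/(3s)) and applying L'Hôpital gives 0.
Hence the limit is e^0 = 1.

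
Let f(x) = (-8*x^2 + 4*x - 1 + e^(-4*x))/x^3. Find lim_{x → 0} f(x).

Direct substitution gives 0/0.
Apply L'Hôpital: lim (-16*x + 4 - 4*e^(-4*x))/(3*x^2), still 0/0.
Apply L'Hôpital: lim (-16 + 16*e^(-4*x))/(6*x), still 0/0.
After 3 applications of L'Hôpital's rule the quotient is (-64*e^(-4*x))/(6); substituting x = 0 gives -32/3.

-32/3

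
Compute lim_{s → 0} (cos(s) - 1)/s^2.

-1/2

Direct substitution gives 0/0.
Apply L'Hôpital: lim (-sin(s))/(2*s), still 0/0.
After 2 applications of L'Hôpital's rule the quotient is (-cos(s))/(2); substituting s = 0 gives -1/2.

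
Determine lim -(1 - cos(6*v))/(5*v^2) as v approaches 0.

-18/5

Substitution gives 0/0.
Use (1 − cos u)/u² → 1/2 with u = 6v: the limit is 6²/(2·(-5)) = -18/5.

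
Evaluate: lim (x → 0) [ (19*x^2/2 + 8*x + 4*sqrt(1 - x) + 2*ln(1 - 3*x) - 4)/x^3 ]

-73/4

Substitution gives 0/0 (the numerator vanishes to order 3).
Expand each term to order x^3: the coefficient of x^3 in 4·√(1 - x) is -1/4 and in 2·ln(1 - 3x) is -18.
Lower-order terms cancel with the polynomial part, so the numerator is (-73/4)·x^3 + o(x^3), and the limit is (-73/4)/(1) = -73/4.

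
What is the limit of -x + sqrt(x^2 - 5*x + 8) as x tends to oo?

An ∞ − ∞ form. Rationalising with the conjugate, the difference becomes (-5x + 8) / (√(x^2 - 5*x + 8) + x).
For large x the denominator behaves like 2·x, so the quotient tends to -5/2 = -5/2.

-5/2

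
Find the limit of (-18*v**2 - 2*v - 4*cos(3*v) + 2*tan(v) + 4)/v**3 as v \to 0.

Substitution gives 0/0 (the numerator vanishes to order 3).
Expand each term to order v^3: the coefficient of v^3 in -4·cos(3v) is 0 and in 2·tan(v) is 2/3.
Lower-order terms cancel with the polynomial part, so the numerator is (2/3)·v^3 + o(v^3), and the limit is (2/3)/(1) = 2/3.

2/3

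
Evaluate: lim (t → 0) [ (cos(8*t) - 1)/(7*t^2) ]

Direct substitution gives 0/0.
Apply L'Hôpital: lim (-8*sin(8*t))/(14*t), still 0/0.
After 2 applications of L'Hôpital's rule the quotient is (-64*cos(8*t))/(14); substituting t = 0 gives -32/7.

-32/7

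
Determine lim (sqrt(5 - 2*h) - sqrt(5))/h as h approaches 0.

A 0/0 form; rationalise with √(5 - 2h) + √5. This collapses the numerator to -2h, leaving -2/(√(5 - 2h) + √5) → -2/(2√5) = -√(5)/5.

-√(5)/5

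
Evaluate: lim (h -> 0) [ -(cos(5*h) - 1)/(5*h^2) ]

Direct substitution gives 0/0.
Apply L'Hôpital: lim (-5*sin(5*h))/(-10*h), still 0/0.
After 2 applications of L'Hôpital's rule the quotient is (-25*cos(5*h))/(-10); substituting h = 0 gives 5/2.

5/2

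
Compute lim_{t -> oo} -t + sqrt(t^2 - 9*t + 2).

-9/2

This has the form ∞ − ∞. Multiply and divide by the conjugate √(t^2 - 9*t + 2) + t.
That gives (-9t + 2) / (√(t^2 - 9*t + 2) + t).
Divide numerator and denominator by t: the limit is -9/(2·1) = -9/2.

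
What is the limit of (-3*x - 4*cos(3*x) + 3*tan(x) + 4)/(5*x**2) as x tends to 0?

18/5

Substitution gives 0/0; apply L'Hôpital's rule 2 times.
After differentiating numerator and denominator 2 times the quotient is (36*cos(3*x) + 6*tan(x)^3 + 6*tan(x))/(10); at x = 0 this is 18/5.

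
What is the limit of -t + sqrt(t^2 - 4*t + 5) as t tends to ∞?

-2

An ∞ − ∞ form. Rationalising with the conjugate, the difference becomes (-4t + 5) / (√(t^2 - 4*t + 5) + t).
For large t the denominator behaves like 2·t, so the quotient tends to -4/2 = -2.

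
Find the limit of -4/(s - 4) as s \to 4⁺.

-∞

As s → 4⁺, (s - 4) → 0⁺, so (s - 4)^1 → 0⁺ and -4/(s - 4)^1 → -∞.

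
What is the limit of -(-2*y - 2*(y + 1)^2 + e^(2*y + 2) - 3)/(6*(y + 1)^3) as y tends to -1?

Direct substitution gives 0/0.
Apply L'Hôpital: lim (-4*y + 2*e^(2*y + 2) - 6)/(-18*(y + 1)^2), still 0/0.
Apply L'Hôpital: lim (4*e^(2*y + 2) - 4)/(-36*y - 36), still 0/0.
After 3 applications of L'Hôpital's rule the quotient is (8*e^(2*y + 2))/(-36); substituting y = -1 gives -2/9.

-2/9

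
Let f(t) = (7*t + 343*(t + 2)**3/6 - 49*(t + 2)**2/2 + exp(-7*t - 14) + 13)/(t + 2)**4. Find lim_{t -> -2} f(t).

Direct substitution gives 0/0.
Apply L'Hôpital: lim (-49*t + 343*(t + 2)^2/2 - 7*e^(-7*t - 14) - 91)/(4*(t + 2)^3), still 0/0.
Apply L'Hôpital: lim (343*t + 49*e^(-7*t - 14) + 637)/(12*(t + 2)^2), still 0/0.
Apply L'Hôpital: lim (343 - 343*e^(-7*t - 14))/(24*t + 48), still 0/0.
After 4 applications of L'Hôpital's rule the quotient is (2401*e^(-7*t - 14))/(24); substituting t = -2 gives 2401/24.

2401/24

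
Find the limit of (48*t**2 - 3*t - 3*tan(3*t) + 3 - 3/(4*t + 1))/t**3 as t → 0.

Substitution gives 0/0 (the numerator vanishes to order 3).
Expand each term to order t^3: the coefficient of t^3 in -3·1/(1 + 4t) is 192 and in -3·tan(3t) is -27.
Lower-order terms cancel with the polynomial part, so the numerator is (165)·t^3 + o(t^3), and the limit is (165)/(1) = 165.

165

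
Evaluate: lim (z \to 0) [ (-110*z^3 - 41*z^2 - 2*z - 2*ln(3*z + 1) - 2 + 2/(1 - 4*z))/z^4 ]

1105/2

Substitution gives 0/0; apply L'Hôpital's rule 4 times.
After differentiating numerator and denominator 4 times the quotient is (-12288/(4*z - 1)^5 + 972/(3*z + 1)^4)/(24); at z = 0 this is 1105/2.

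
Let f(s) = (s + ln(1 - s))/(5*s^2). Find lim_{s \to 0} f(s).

-1/10

Direct substitution gives 0/0.
Apply L'Hôpital: lim (1 - 1/(1 - s))/(10*s), still 0/0.
After 2 applications of L'Hôpital's rule the quotient is (-1/(1 - s)^2)/(10); substituting s = 0 gives -1/10.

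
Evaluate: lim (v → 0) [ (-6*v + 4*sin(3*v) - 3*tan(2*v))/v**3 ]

-26

Substitution gives 0/0; apply L'Hôpital's rule 3 times.
After differentiating numerator and denominator 3 times the quotient is (-108*cos(3*v) - 144*tan(2*v)^4 - 192*tan(2*v)^2 - 48)/(6); at v = 0 this is -26.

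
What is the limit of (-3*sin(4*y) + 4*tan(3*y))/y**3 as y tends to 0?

68

Substitution gives 0/0 (the numerator vanishes to order 3).
Expand each term to order y^3: the coefficient of y^3 in 4·tan(3y) is 36 and in -3·sin(4y) is 32.
Lower-order terms cancel with the polynomial part, so the numerator is (68)·y^3 + o(y^3), and the limit is (68)/(1) = 68.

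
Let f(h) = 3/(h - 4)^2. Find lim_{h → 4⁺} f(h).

As h → 4⁺, (h - 4) → 0⁺, so (h - 4)^2 → 0⁺ and 3/(h - 4)^2 → ∞.

∞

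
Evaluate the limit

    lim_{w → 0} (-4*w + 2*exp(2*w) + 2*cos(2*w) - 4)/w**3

8/3

Substitution gives 0/0; apply L'Hôpital's rule 3 times.
After differentiating numerator and denominator 3 times the quotient is (16*e^(2*w) + 16*sin(2*w))/(6); at w = 0 this is 8/3.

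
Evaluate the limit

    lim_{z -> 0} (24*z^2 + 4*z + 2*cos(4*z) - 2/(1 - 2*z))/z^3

-16

Substitution gives 0/0; apply L'Hôpital's rule 3 times.
After differentiating numerator and denominator 3 times the quotient is (128*sin(4*z) - 96/(2*z - 1)^4)/(6); at z = 0 this is -16.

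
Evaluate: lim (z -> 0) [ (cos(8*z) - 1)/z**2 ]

Direct substitution gives 0/0.
Apply L'Hôpital: lim (-8*sin(8*z))/(2*z), still 0/0.
After 2 applications of L'Hôpital's rule the quotient is (-64*cos(8*z))/(2); substituting z = 0 gives -32.

-32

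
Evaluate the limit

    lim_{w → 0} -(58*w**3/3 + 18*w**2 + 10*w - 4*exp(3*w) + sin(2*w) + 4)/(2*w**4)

Substitution gives 0/0 (the numerator vanishes to order 4).
Expand each term to order w^4: the coefficient of w^4 in -4·e^(3w) is -27/2 and in sin(2w) is 0.
Lower-order terms cancel with the polynomial part, so the numerator is (-27/2)·w^4 + o(w^4), and the limit is (-27/2)/(-2) = 27/4.

27/4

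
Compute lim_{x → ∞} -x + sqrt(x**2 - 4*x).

-2

An ∞ − ∞ form. Rationalising with the conjugate, the difference becomes (-4x) / (√(x^2 - 4*x) + x).
For large x the denominator behaves like 2·x, so the quotient tends to -4/2 = -2.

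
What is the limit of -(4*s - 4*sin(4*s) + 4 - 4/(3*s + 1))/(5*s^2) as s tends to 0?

36/5

Substitution gives 0/0 (the numerator vanishes to order 2).
Expand each term to order s^2: the coefficient of s^2 in -4·1/(1 + 3s) is -36 and in -4·sin(4s) is 0.
Lower-order terms cancel with the polynomial part, so the numerator is (-36)·s^2 + o(s^2), and the limit is (-36)/(-5) = 36/5.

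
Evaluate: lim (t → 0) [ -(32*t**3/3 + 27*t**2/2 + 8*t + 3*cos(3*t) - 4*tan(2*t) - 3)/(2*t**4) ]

-81/16

Substitution gives 0/0; apply L'Hôpital's rule 4 times.
After differentiating numerator and denominator 4 times the quotient is (243*cos(3*t) - 1536*tan(2*t)^5 - 2560*tan(2*t)^3 - 1024*tan(2*t))/(-48); at t = 0 this is -81/16.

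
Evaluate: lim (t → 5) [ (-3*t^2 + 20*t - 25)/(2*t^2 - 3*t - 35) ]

-10/17

At t = 5 both the top and bottom vanish — a removable singularity. Factoring out (t - 5) from each leaves (5 - 3*t)/(2*t + 7), which at t = 5 equals -10/17.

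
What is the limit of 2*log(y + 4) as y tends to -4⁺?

As y → -4⁺, y + 4 → 0⁺ and ln(y + 4) → −∞.
Multiplying by 2 gives -∞.

-∞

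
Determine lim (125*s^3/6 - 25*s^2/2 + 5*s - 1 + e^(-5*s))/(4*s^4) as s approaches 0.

625/96

Direct substitution gives 0/0.
Apply L'Hôpital: lim (125*s^2/2 - 25*s + 5 - 5*e^(-5*s))/(16*s^3), still 0/0.
Apply L'Hôpital: lim (125*s - 25 + 25*e^(-5*s))/(48*s^2), still 0/0.
Apply L'Hôpital: lim (125 - 125*e^(-5*s))/(96*s), still 0/0.
After 4 applications of L'Hôpital's rule the quotient is (625*e^(-5*s))/(96); substituting s = 0 gives 625/96.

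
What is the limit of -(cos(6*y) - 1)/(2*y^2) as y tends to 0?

9

Direct substitution gives 0/0.
Apply L'Hôpital: lim (-6*sin(6*y))/(-4*y), still 0/0.
After 2 applications of L'Hôpital's rule the quotient is (-36*cos(6*y))/(-4); substituting y = 0 gives 9.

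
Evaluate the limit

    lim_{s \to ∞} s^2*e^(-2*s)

0

Write as s^2/e^{2s}, an ∞/∞ form.
Exponential growth dominates any polynomial, so repeated L'Hôpital (or the standard result) gives 0.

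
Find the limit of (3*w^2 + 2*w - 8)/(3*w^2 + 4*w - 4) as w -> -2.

5/4

Direct substitution gives 0/0, so factor. Both numerator and denominator have (w + 2) as a factor.
After cancelling, the expression reduces to (3*w - 4)/(3*w - 2).
Substituting w = -2 gives 5/4.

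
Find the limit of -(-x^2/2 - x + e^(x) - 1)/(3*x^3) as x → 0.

Direct substitution gives 0/0.
Apply L'Hôpital: lim (-x + e^(x) - 1)/(-9*x^2), still 0/0.
Apply L'Hôpital: lim (e^(x) - 1)/(-18*x), still 0/0.
After 3 applications of L'Hôpital's rule the quotient is (e^(x))/(-18); substituting x = 0 gives -1/18.

-1/18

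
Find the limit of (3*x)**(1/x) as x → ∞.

Base → ∞ and exponent → 0: an ∞^0 form.
Take logs: (1/x)·ln(3·x^1) = (ln 3 + 1·ln x)/x → 0.
So the limit is e^0 = 1.

1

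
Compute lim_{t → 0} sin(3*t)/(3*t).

Substitution gives 0/0.
Write it as (3/3)·sin(3t)/(3t); since sin(u)/u → 1, the limit is 1.

1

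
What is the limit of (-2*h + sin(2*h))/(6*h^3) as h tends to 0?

-2/9

Direct substitution gives 0/0.
Apply L'Hôpital: lim (2*cos(2*h) - 2)/(18*h^2), still 0/0.
Apply L'Hôpital: lim (-4*sin(2*h))/(36*h), still 0/0.
After 3 applications of L'Hôpital's rule the quotient is (-8*cos(2*h))/(36); substituting h = 0 gives -2/9.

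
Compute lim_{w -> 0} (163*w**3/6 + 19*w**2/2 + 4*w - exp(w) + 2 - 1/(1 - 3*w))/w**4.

Substitution gives 0/0; apply L'Hôpital's rule 4 times.
After differentiating numerator and denominator 4 times the quotient is (-e^(w) + 1944/(3*w - 1)^5)/(24); at w = 0 this is -1945/24.

-1945/24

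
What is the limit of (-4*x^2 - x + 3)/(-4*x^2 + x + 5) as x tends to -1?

At x = -1 both the top and bottom vanish — a removable singularity. Factoring out (x + 1) from each leaves (3 - 4*x)/(5 - 4*x), which at x = -1 equals 7/9.

7/9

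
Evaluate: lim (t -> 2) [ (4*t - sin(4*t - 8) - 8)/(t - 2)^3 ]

Direct substitution gives 0/0.
Apply L'Hôpital: lim (4 - 4*cos(4*t - 8))/(3*(t - 2)^2), still 0/0.
Apply L'Hôpital: lim (16*sin(4*t - 8))/(6*t - 12), still 0/0.
After 3 applications of L'Hôpital's rule the quotient is (64*cos(4*t - 8))/(6); substituting t = 2 gives 32/3.

32/3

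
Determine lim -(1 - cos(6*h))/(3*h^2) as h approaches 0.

Substitution gives 0/0.
Use (1 − cos u)/u² → 1/2 with u = 6h: the limit is 6²/(2·(-3)) = -6.

-6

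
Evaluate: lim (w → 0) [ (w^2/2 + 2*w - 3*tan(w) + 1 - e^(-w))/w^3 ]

-5/6

Substitution gives 0/0; apply L'Hôpital's rule 3 times.
After differentiating numerator and denominator 3 times the quotient is (-18*tan(w)^4 - 24*tan(w)^2 - 6 + e^(-w))/(6); at w = 0 this is -5/6.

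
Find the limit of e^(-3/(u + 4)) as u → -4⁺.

As u → -4⁺, -3/(u + 4) → −∞, so e^(-3/(u + 4)) → 0.

0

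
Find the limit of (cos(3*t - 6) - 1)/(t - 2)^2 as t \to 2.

-9/2

Direct substitution gives 0/0.
Apply L'Hôpital: lim (-3*sin(3*t - 6))/(2*t - 4), still 0/0.
After 2 applications of L'Hôpital's rule the quotient is (-9*cos(3*t - 6))/(2); substituting t = 2 gives -9/2.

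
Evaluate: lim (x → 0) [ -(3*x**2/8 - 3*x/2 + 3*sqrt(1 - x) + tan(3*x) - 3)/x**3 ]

-141/16

Substitution gives 0/0; apply L'Hôpital's rule 3 times.
After differentiating numerator and denominator 3 times the quotient is (162*tan(3*x)^2/cos(3*x)^2 + 54/cos(3*x)^2 - 9/(8*(1 - x)^(5/2)))/(-6); at x = 0 this is -141/16.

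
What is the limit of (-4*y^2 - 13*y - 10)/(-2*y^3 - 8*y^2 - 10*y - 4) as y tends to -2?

-3/2

At y = -2 both the top and bottom vanish — a removable singularity. Factoring out (y + 2) from each leaves (-4*y - 5)/(-2*y^2 - 4*y - 2), which at y = -2 equals -3/2.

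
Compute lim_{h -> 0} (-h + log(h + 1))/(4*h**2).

-1/8

Direct substitution gives 0/0.
Apply L'Hôpital: lim (-1 + 1/(h + 1))/(8*h), still 0/0.
After 2 applications of L'Hôpital's rule the quotient is (-1/(h + 1)^2)/(8); substituting h = 0 gives -1/8.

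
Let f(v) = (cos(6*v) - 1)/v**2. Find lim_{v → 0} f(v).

-18

Direct substitution gives 0/0.
Apply L'Hôpital: lim (-6*sin(6*v))/(2*v), still 0/0.
After 2 applications of L'Hôpital's rule the quotient is (-36*cos(6*v))/(2); substituting v = 0 gives -18.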